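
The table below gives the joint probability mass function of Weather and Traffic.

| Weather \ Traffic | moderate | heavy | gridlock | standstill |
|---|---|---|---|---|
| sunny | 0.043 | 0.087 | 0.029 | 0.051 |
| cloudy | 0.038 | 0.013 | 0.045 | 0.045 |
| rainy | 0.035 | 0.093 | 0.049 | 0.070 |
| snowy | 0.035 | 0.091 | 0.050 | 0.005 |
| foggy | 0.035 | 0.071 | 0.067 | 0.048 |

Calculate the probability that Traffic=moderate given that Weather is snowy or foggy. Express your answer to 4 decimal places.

P(Weather=snowy) = 0.035 + 0.091 + 0.050 + 0.005 = 0.181.
P(Weather=foggy) = 0.035 + 0.071 + 0.067 + 0.048 = 0.221.
P(Weather ∈ {snowy, foggy}) = 0.181 + 0.221 = 0.402; P(Traffic=moderate, Weather ∈ {snowy, foggy}) = 0.035 + 0.035 = 0.070.
P(Traffic=moderate | Weather ∈ {snowy, foggy}) = 0.070/0.402 = 0.1741.

0.1741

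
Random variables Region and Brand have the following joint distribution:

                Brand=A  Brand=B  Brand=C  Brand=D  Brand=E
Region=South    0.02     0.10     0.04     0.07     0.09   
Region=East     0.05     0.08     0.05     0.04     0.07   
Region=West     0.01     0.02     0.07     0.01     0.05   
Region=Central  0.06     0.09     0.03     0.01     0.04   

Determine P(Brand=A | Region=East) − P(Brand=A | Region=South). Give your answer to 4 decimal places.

0.1099

P(Region=East) = 0.05 + 0.08 + 0.05 + 0.04 + 0.07 = 0.29; P(Brand=A | Region=East) = 0.05/0.29 = 0.17241.
P(Region=South) = 0.02 + 0.10 + 0.04 + 0.07 + 0.09 = 0.32; P(Brand=A | Region=South) = 0.02/0.32 = 0.06250.
Difference = 0.1099.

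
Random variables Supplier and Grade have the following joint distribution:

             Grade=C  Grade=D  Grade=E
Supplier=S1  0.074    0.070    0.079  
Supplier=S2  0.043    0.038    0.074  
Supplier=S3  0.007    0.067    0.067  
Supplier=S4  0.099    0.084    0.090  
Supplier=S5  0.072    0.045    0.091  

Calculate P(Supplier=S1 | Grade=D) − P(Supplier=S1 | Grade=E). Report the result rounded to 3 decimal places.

P(Grade=D) = 0.070 + 0.038 + 0.067 + 0.084 + 0.045 = 0.304; P(Supplier=S1 | Grade=D) = 0.070/0.304 = 0.2303.
P(Grade=E) = 0.079 + 0.074 + 0.067 + 0.090 + 0.091 = 0.401; P(Supplier=S1 | Grade=E) = 0.079/0.401 = 0.1970.
Difference = 0.033.

0.033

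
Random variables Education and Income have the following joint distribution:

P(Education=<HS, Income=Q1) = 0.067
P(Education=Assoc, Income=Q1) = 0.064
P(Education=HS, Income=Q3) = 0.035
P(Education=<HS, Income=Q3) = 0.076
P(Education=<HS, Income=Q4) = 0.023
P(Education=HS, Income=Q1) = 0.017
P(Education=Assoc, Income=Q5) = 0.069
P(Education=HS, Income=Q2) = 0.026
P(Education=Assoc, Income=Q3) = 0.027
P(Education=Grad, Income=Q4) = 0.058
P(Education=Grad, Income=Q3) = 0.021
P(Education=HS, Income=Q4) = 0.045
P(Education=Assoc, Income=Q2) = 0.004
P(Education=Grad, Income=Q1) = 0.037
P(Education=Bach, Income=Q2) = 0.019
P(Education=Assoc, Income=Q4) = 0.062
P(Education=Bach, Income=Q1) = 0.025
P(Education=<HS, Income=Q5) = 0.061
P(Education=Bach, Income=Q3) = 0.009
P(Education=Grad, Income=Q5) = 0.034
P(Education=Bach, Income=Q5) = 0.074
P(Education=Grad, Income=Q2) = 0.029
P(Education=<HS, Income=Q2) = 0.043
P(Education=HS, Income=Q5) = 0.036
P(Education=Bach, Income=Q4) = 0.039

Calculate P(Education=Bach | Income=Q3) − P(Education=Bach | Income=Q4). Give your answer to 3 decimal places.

P(Income=Q3) = 0.076 + 0.035 + 0.027 + 0.009 + 0.021 = 0.168; P(Education=Bach | Income=Q3) = 0.009/0.168 = 0.0536.
P(Income=Q4) = 0.023 + 0.045 + 0.062 + 0.039 + 0.058 = 0.227; P(Education=Bach | Income=Q4) = 0.039/0.227 = 0.1718.
Difference = -0.118.

-0.118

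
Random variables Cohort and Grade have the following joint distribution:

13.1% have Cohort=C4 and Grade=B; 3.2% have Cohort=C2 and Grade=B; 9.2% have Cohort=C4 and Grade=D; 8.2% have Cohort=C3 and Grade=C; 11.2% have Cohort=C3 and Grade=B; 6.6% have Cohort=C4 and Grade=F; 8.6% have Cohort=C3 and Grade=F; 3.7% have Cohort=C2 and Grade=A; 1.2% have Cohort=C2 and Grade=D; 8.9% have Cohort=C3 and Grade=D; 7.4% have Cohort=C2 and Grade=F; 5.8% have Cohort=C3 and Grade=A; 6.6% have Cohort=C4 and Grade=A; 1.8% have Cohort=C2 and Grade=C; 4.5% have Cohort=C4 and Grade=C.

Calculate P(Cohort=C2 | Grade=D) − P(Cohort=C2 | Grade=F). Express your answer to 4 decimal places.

-0.2653

P(Grade=D) = 0.012 + 0.089 + 0.092 = 0.193; P(Cohort=C2 | Grade=D) = 0.012/0.193 = 0.06218.
P(Grade=F) = 0.074 + 0.086 + 0.066 = 0.226; P(Cohort=C2 | Grade=F) = 0.074/0.226 = 0.32743.
Difference = -0.2653.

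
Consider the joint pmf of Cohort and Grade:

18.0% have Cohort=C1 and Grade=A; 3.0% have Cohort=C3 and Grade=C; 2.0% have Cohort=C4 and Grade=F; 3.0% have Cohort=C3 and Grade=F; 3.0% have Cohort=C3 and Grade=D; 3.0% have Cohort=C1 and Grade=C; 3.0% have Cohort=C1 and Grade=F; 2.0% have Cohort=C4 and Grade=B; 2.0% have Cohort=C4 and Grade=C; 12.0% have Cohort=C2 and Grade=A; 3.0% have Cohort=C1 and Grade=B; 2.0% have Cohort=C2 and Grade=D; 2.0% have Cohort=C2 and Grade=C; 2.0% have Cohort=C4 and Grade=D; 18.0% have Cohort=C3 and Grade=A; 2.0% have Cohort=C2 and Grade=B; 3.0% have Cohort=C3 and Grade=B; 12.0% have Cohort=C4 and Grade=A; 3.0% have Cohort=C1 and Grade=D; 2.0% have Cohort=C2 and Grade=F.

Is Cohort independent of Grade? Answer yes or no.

Every cell satisfies P(Cohort,Grade) = P(Cohort)·P(Grade). For instance P(Cohort=C2) = 0.200, P(Grade=B) = 0.100, and 0.200×0.100 = 0.020 matches the joint entry. So Cohort and Grade are independent.

yes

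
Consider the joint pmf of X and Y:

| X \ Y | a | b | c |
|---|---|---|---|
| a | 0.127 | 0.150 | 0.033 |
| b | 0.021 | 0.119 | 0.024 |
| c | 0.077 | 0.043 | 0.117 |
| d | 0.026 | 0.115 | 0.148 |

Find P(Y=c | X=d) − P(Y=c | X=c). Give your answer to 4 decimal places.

P(X=d) = 0.026 + 0.115 + 0.148 = 0.289; P(Y=c | X=d) = 0.148/0.289 = 0.51211.
P(X=c) = 0.077 + 0.043 + 0.117 = 0.237; P(Y=c | X=c) = 0.117/0.237 = 0.49367.
Difference = 0.0184.

0.0184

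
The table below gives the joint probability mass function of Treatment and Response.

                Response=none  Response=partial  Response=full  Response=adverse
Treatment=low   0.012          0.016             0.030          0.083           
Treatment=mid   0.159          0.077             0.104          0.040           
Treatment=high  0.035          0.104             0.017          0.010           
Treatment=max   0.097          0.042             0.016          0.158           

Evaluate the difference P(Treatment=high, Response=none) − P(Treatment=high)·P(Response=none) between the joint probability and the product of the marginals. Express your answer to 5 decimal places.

-0.01530

P(Treatment=high) = 0.035 + 0.104 + 0.017 + 0.010 = 0.166.
P(Response=none) = 0.012 + 0.159 + 0.035 + 0.097 = 0.303.
P(Treatment=high, Response=none) − P(Treatment=high)P(Response=none) = 0.035 − 0.166×0.303 = -0.01530.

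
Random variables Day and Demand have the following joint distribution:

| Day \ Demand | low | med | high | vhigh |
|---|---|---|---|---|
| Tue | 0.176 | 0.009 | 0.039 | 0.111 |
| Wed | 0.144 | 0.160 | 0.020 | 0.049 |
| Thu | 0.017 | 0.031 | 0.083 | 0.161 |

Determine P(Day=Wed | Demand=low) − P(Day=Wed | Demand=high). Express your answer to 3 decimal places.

P(Demand=low) = 0.176 + 0.144 + 0.017 = 0.337; P(Day=Wed | Demand=low) = 0.144/0.337 = 0.4273.
P(Demand=high) = 0.039 + 0.020 + 0.083 = 0.142; P(Day=Wed | Demand=high) = 0.020/0.142 = 0.1408.
Difference = 0.286.

0.286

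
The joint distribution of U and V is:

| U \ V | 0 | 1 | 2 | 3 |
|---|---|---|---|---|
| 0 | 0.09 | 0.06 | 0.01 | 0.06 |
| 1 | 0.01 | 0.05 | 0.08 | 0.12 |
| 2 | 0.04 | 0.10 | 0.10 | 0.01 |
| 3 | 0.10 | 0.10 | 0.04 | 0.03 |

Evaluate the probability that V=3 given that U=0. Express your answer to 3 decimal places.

0.273

P(U=0) = 0.09 + 0.06 + 0.01 + 0.06 = 0.22.
P(V=3 | U=0) = 0.06/0.22 = 0.273.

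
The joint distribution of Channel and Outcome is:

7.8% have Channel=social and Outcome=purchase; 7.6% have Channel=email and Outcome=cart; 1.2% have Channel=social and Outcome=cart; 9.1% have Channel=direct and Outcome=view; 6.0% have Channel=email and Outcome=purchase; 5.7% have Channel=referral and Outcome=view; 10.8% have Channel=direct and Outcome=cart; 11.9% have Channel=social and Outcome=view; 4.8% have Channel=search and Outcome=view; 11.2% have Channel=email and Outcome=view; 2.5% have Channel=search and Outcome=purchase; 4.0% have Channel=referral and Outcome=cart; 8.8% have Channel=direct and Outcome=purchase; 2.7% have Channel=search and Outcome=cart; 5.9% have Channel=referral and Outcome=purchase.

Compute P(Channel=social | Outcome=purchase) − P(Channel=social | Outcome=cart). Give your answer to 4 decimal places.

P(Outcome=purchase) = 0.060 + 0.025 + 0.078 + 0.088 + 0.059 = 0.310; P(Channel=social | Outcome=purchase) = 0.078/0.310 = 0.25161.
P(Outcome=cart) = 0.076 + 0.027 + 0.012 + 0.108 + 0.040 = 0.263; P(Channel=social | Outcome=cart) = 0.012/0.263 = 0.04563.
Difference = 0.2060.

0.2060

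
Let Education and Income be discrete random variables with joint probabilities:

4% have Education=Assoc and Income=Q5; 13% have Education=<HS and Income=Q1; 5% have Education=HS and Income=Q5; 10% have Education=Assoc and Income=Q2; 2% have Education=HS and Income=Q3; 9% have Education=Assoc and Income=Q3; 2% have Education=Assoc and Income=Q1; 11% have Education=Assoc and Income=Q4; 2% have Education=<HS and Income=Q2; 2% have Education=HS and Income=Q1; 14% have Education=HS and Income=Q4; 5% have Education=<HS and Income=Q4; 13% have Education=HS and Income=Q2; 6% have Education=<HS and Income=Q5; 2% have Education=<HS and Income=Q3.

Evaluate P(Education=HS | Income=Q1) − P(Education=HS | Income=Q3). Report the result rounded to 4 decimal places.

P(Income=Q1) = 0.13 + 0.02 + 0.02 = 0.17; P(Education=HS | Income=Q1) = 0.02/0.17 = 0.11765.
P(Income=Q3) = 0.02 + 0.02 + 0.09 = 0.13; P(Education=HS | Income=Q3) = 0.02/0.13 = 0.15385.
Difference = -0.0362.

-0.0362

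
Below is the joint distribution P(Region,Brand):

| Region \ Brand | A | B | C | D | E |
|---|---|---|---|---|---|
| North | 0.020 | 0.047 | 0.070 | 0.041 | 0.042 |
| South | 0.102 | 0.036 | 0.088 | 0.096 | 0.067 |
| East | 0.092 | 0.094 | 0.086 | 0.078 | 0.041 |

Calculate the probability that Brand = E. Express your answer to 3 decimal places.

0.150

P(Brand=E) = 0.042 + 0.067 + 0.041 = 0.150.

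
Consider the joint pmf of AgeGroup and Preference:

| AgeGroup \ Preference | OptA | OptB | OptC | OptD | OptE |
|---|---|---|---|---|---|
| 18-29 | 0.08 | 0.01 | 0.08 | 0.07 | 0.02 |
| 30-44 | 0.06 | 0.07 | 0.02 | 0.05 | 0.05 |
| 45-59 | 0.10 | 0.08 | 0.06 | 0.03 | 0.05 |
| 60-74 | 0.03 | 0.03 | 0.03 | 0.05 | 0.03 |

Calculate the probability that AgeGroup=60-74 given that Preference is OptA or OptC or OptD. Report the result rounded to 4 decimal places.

P(Preference=OptA) = 0.08 + 0.06 + 0.10 + 0.03 = 0.27.
P(Preference=OptC) = 0.08 + 0.02 + 0.06 + 0.03 = 0.19.
P(Preference=OptD) = 0.07 + 0.05 + 0.03 + 0.05 = 0.20.
P(Preference ∈ {OptA, OptC, OptD}) = 0.27 + 0.19 + 0.20 = 0.66; P(AgeGroup=60-74, Preference ∈ {OptA, OptC, OptD}) = 0.03 + 0.03 + 0.05 = 0.11.
P(AgeGroup=60-74 | Preference ∈ {OptA, OptC, OptD}) = 0.11/0.66 = 0.1667.

0.1667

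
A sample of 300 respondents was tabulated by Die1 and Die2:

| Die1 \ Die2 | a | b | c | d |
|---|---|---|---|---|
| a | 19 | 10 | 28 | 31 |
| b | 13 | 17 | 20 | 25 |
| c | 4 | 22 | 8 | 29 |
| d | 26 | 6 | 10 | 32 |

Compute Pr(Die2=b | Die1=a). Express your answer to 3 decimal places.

Total with Die1=a: 19 + 10 + 28 + 31 = 88.
P(Die2=b | Die1=a) = 10/88 = 0.114.

0.114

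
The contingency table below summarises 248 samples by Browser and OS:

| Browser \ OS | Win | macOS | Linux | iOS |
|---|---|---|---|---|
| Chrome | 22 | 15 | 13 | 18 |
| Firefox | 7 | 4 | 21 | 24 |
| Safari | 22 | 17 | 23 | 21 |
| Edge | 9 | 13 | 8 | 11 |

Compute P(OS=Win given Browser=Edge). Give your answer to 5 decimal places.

0.21951

Total with Browser=Edge: 9 + 13 + 8 + 11 = 41.
P(OS=Win | Browser=Edge) = 9/41 = 0.21951.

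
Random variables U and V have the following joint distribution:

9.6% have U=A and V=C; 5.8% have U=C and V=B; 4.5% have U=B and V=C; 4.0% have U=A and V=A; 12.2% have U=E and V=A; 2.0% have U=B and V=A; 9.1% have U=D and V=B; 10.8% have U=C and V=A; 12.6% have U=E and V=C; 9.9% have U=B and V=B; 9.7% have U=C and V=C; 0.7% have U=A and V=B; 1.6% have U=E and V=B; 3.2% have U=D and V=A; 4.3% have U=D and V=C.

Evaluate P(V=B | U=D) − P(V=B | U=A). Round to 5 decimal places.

P(U=D) = 0.032 + 0.091 + 0.043 = 0.166; P(V=B | U=D) = 0.091/0.166 = 0.548193.
P(U=A) = 0.040 + 0.007 + 0.096 = 0.143; P(V=B | U=A) = 0.007/0.143 = 0.048951.
Difference = 0.49924.

0.49924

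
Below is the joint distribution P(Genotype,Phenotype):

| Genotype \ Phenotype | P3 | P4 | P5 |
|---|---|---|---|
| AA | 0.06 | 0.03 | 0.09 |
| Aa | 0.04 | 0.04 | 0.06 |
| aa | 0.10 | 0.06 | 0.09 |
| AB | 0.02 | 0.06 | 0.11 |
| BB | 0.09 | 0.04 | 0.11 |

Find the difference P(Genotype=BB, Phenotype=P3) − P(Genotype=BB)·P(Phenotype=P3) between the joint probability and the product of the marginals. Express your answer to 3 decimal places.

0.016

P(Genotype=BB) = 0.09 + 0.04 + 0.11 = 0.24.
P(Phenotype=P3) = 0.06 + 0.04 + 0.10 + 0.02 + 0.09 = 0.31.
P(Genotype=BB, Phenotype=P3) − P(Genotype=BB)P(Phenotype=P3) = 0.09 − 0.24×0.31 = 0.016.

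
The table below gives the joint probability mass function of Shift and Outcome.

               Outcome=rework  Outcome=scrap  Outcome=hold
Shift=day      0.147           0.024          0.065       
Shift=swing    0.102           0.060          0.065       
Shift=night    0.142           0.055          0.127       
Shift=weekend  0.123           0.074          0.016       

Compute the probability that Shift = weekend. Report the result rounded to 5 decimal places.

0.21300

P(Shift=weekend) = 0.123 + 0.074 + 0.016 = 0.213.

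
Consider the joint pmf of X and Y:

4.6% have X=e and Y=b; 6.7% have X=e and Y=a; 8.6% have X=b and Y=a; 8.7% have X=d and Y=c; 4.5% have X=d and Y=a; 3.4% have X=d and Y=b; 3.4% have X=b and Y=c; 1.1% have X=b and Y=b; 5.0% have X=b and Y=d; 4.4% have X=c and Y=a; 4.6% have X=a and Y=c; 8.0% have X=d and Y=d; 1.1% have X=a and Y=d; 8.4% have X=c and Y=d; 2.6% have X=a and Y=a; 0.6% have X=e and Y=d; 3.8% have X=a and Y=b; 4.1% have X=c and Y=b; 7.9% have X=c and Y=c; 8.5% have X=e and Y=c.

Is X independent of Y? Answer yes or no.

no

P(X=e) = 0.204 and P(Y=d) = 0.231, so their product is 0.04712, but P(X=e, Y=d) = 0.006. Since these differ, X and Y are not independent.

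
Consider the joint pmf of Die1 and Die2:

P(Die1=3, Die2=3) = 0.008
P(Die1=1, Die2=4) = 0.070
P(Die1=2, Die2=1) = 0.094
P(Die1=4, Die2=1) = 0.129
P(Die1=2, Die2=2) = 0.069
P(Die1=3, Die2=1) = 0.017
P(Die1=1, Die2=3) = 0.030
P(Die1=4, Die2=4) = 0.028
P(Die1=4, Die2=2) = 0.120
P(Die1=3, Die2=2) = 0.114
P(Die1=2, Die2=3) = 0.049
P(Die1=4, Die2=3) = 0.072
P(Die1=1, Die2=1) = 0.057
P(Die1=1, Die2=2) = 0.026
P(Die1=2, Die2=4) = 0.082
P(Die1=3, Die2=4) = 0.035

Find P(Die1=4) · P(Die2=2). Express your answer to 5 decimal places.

0.11482

P(Die1=4) = 0.129 + 0.120 + 0.072 + 0.028 = 0.349.
P(Die2=2) = 0.026 + 0.069 + 0.114 + 0.120 = 0.329.
Product: 0.349 × 0.329 = 0.11482.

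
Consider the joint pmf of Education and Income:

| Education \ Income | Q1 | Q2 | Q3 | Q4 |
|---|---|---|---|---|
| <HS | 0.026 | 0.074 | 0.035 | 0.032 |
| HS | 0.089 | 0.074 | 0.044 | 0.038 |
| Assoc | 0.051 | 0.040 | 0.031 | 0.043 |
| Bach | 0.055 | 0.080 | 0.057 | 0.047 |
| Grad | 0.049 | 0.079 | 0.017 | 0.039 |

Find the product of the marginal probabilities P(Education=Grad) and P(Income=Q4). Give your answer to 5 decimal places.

P(Education=Grad) = 0.049 + 0.079 + 0.017 + 0.039 = 0.184.
P(Income=Q4) = 0.032 + 0.038 + 0.043 + 0.047 + 0.039 = 0.199.
Product: 0.184 × 0.199 = 0.03662.

0.03662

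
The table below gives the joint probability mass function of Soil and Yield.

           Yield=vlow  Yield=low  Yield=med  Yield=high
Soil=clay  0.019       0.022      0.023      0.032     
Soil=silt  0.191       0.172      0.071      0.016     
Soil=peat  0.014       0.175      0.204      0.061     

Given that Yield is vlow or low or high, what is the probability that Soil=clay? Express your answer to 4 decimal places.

P(Yield=vlow) = 0.019 + 0.191 + 0.014 = 0.224.
P(Yield=low) = 0.022 + 0.172 + 0.175 = 0.369.
P(Yield=high) = 0.032 + 0.016 + 0.061 = 0.109.
P(Yield ∈ {vlow, low, high}) = 0.224 + 0.369 + 0.109 = 0.702; P(Soil=clay, Yield ∈ {vlow, low, high}) = 0.019 + 0.022 + 0.032 = 0.073.
P(Soil=clay | Yield ∈ {vlow, low, high}) = 0.073/0.702 = 0.1040.

0.1040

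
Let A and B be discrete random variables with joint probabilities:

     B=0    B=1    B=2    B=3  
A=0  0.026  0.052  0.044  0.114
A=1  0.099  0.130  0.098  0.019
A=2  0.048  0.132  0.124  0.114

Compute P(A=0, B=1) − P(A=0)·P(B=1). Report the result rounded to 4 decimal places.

P(A=0) = 0.026 + 0.052 + 0.044 + 0.114 = 0.236.
P(B=1) = 0.052 + 0.130 + 0.132 = 0.314.
P(A=0, B=1) − P(A=0)P(B=1) = 0.052 − 0.236×0.314 = -0.0221.

-0.0221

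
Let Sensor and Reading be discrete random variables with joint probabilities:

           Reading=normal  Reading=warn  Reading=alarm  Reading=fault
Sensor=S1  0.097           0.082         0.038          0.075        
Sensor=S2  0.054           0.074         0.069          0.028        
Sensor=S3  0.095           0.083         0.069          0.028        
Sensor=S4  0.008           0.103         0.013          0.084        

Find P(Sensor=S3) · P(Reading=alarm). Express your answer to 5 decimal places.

P(Sensor=S3) = 0.095 + 0.083 + 0.069 + 0.028 = 0.275.
P(Reading=alarm) = 0.038 + 0.069 + 0.069 + 0.013 = 0.189.
Product: 0.275 × 0.189 = 0.05198.

0.05198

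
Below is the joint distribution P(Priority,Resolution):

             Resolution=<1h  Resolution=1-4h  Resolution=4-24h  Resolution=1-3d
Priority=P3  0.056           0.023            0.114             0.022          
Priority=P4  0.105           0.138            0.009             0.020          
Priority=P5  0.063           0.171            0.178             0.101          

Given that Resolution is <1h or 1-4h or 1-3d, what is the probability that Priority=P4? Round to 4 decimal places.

0.3763

P(Resolution=<1h) = 0.056 + 0.105 + 0.063 = 0.224.
P(Resolution=1-4h) = 0.023 + 0.138 + 0.171 = 0.332.
P(Resolution=1-3d) = 0.022 + 0.020 + 0.101 = 0.143.
P(Resolution ∈ {<1h, 1-4h, 1-3d}) = 0.224 + 0.332 + 0.143 = 0.699; P(Priority=P4, Resolution ∈ {<1h, 1-4h, 1-3d}) = 0.105 + 0.138 + 0.020 = 0.263.
P(Priority=P4 | Resolution ∈ {<1h, 1-4h, 1-3d}) = 0.263/0.699 = 0.3763.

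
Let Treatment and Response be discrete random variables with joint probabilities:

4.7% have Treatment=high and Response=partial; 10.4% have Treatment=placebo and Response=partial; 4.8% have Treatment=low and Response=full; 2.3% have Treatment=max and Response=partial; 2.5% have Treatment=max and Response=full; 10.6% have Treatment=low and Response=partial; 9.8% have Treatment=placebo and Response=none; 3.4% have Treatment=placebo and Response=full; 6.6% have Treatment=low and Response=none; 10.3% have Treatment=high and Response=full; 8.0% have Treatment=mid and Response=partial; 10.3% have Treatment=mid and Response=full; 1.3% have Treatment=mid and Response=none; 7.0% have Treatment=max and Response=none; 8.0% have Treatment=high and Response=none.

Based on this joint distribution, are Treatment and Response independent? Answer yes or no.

no

P(Treatment=mid) = 0.196 and P(Response=none) = 0.327, so their product is 0.06409, but P(Treatment=mid, Response=none) = 0.013. Since these differ, Treatment and Response are not independent.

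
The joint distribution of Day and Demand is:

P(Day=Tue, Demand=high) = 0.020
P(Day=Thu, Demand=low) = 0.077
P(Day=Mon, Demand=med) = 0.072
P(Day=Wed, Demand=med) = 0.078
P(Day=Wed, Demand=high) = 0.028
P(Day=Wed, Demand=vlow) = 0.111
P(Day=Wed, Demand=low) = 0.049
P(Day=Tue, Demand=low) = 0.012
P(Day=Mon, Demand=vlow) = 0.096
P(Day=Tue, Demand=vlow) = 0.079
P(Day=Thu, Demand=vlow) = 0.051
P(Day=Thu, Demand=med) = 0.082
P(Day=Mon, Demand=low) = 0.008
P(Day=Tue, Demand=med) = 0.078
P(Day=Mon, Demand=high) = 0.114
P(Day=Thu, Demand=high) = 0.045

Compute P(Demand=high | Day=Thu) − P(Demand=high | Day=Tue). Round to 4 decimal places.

P(Day=Thu) = 0.051 + 0.077 + 0.082 + 0.045 = 0.255; P(Demand=high | Day=Thu) = 0.045/0.255 = 0.17647.
P(Day=Tue) = 0.079 + 0.012 + 0.078 + 0.020 = 0.189; P(Demand=high | Day=Tue) = 0.020/0.189 = 0.10582.
Difference = 0.0707.

0.0707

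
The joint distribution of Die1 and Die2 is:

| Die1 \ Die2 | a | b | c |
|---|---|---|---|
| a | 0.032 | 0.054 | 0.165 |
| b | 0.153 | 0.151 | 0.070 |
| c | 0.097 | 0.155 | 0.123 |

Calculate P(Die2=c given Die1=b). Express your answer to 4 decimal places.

0.1872

P(Die1=b) = 0.153 + 0.151 + 0.070 = 0.374.
P(Die2=c | Die1=b) = 0.070/0.374 = 0.1872.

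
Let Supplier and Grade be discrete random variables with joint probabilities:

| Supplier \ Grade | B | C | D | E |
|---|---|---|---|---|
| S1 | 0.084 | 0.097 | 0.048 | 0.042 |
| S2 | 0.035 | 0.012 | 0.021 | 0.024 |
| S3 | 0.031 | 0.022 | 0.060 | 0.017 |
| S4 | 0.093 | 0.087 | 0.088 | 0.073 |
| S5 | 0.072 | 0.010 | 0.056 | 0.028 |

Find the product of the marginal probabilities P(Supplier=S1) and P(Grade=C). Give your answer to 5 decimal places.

0.06179

P(Supplier=S1) = 0.084 + 0.097 + 0.048 + 0.042 = 0.271.
P(Grade=C) = 0.097 + 0.012 + 0.022 + 0.087 + 0.010 = 0.228.
Product: 0.271 × 0.228 = 0.06179.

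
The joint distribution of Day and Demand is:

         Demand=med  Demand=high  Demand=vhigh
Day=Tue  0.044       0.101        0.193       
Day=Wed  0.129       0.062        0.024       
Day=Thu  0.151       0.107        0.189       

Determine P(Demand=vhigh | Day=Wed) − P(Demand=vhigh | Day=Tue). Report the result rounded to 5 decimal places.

P(Day=Wed) = 0.129 + 0.062 + 0.024 = 0.215; P(Demand=vhigh | Day=Wed) = 0.024/0.215 = 0.111628.
P(Day=Tue) = 0.044 + 0.101 + 0.193 = 0.338; P(Demand=vhigh | Day=Tue) = 0.193/0.338 = 0.571006.
Difference = -0.45938.

-0.45938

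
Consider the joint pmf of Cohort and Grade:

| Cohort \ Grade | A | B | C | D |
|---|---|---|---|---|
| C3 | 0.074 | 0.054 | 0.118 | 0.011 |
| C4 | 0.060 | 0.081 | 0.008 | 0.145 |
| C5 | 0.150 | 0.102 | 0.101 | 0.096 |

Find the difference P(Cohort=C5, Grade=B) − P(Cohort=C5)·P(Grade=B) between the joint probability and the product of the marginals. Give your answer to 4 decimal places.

-0.0044

P(Cohort=C5) = 0.150 + 0.102 + 0.101 + 0.096 = 0.449.
P(Grade=B) = 0.054 + 0.081 + 0.102 = 0.237.
P(Cohort=C5, Grade=B) − P(Cohort=C5)P(Grade=B) = 0.102 − 0.449×0.237 = -0.0044.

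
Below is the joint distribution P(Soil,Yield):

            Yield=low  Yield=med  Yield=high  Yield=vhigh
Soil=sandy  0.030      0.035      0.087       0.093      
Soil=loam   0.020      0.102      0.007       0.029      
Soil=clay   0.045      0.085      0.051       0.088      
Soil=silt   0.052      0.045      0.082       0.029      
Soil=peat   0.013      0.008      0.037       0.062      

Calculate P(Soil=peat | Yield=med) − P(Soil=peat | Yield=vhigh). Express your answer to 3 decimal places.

-0.177

P(Yield=med) = 0.035 + 0.102 + 0.085 + 0.045 + 0.008 = 0.275; P(Soil=peat | Yield=med) = 0.008/0.275 = 0.0291.
P(Yield=vhigh) = 0.093 + 0.029 + 0.088 + 0.029 + 0.062 = 0.301; P(Soil=peat | Yield=vhigh) = 0.062/0.301 = 0.2060.
Difference = -0.177.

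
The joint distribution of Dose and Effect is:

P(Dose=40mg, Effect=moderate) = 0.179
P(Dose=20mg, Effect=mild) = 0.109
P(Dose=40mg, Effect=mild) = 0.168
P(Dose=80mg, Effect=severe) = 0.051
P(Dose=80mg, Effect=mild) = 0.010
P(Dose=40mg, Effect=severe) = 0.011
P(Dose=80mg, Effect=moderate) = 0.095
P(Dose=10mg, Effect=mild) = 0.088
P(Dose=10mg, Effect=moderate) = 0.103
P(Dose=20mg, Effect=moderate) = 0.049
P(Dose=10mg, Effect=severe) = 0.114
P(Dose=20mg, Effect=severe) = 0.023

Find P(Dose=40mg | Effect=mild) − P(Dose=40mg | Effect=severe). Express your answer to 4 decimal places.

P(Effect=mild) = 0.088 + 0.109 + 0.168 + 0.010 = 0.375; P(Dose=40mg | Effect=mild) = 0.168/0.375 = 0.44800.
P(Effect=severe) = 0.114 + 0.023 + 0.011 + 0.051 = 0.199; P(Dose=40mg | Effect=severe) = 0.011/0.199 = 0.05528.
Difference = 0.3927.

0.3927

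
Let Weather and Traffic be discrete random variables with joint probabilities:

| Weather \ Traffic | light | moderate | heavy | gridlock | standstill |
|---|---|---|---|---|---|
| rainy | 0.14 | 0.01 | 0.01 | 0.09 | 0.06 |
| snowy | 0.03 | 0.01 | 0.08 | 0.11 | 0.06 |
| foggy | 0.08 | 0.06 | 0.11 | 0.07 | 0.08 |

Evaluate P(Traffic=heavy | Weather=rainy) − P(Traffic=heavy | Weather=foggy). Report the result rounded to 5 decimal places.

-0.24274

P(Weather=rainy) = 0.14 + 0.01 + 0.01 + 0.09 + 0.06 = 0.31; P(Traffic=heavy | Weather=rainy) = 0.01/0.31 = 0.032258.
P(Weather=foggy) = 0.08 + 0.06 + 0.11 + 0.07 + 0.08 = 0.40; P(Traffic=heavy | Weather=foggy) = 0.11/0.40 = 0.275000.
Difference = -0.24274.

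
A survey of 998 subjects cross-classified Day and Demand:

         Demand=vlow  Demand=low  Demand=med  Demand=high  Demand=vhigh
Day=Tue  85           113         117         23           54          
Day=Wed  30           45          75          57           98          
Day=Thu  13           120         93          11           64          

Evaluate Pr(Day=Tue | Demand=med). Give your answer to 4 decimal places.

0.4105

Total with Demand=med: 117 + 75 + 93 = 285.
P(Day=Tue | Demand=med) = 117/285 = 0.4105.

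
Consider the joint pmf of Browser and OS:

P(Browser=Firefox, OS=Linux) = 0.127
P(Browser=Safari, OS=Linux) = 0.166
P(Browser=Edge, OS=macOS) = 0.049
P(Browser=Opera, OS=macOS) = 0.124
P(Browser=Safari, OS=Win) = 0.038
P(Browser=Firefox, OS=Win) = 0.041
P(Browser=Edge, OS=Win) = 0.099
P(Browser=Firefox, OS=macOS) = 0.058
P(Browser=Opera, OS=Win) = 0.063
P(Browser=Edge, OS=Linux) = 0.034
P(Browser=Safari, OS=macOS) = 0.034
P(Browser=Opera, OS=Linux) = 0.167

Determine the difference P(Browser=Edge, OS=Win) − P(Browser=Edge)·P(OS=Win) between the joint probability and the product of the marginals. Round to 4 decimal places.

0.0551

P(Browser=Edge) = 0.099 + 0.049 + 0.034 = 0.182.
P(OS=Win) = 0.041 + 0.038 + 0.099 + 0.063 = 0.241.
P(Browser=Edge, OS=Win) − P(Browser=Edge)P(OS=Win) = 0.099 − 0.182×0.241 = 0.0551.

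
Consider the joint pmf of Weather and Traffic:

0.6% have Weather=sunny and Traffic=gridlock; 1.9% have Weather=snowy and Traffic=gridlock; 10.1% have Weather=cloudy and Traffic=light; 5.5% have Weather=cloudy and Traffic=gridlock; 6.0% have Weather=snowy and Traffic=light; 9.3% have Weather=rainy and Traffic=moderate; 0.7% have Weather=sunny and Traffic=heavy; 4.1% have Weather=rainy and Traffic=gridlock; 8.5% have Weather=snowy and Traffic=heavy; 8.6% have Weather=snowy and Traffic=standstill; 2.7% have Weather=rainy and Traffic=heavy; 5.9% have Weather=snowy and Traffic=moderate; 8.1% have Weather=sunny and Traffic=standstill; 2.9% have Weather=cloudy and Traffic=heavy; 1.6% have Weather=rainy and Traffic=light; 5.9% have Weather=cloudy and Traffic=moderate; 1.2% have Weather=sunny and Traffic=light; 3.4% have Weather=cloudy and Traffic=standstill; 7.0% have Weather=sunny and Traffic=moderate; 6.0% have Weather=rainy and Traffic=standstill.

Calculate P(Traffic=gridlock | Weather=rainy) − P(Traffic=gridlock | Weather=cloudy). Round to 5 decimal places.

P(Weather=rainy) = 0.016 + 0.093 + 0.027 + 0.041 + 0.060 = 0.237; P(Traffic=gridlock | Weather=rainy) = 0.041/0.237 = 0.172996.
P(Weather=cloudy) = 0.101 + 0.059 + 0.029 + 0.055 + 0.034 = 0.278; P(Traffic=gridlock | Weather=cloudy) = 0.055/0.278 = 0.197842.
Difference = -0.02485.

-0.02485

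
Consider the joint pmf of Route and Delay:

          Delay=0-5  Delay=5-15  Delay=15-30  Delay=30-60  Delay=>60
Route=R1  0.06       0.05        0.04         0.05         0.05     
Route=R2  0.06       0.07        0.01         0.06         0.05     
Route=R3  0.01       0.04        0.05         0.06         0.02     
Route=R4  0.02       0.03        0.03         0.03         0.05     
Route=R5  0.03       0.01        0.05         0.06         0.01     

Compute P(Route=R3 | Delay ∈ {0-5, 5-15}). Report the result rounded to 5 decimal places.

0.13158

P(Delay=0-5) = 0.06 + 0.06 + 0.01 + 0.02 + 0.03 = 0.18.
P(Delay=5-15) = 0.05 + 0.07 + 0.04 + 0.03 + 0.01 = 0.20.
P(Delay ∈ {0-5, 5-15}) = 0.18 + 0.20 = 0.38; P(Route=R3, Delay ∈ {0-5, 5-15}) = 0.01 + 0.04 = 0.05.
P(Route=R3 | Delay ∈ {0-5, 5-15}) = 0.05/0.38 = 0.13158.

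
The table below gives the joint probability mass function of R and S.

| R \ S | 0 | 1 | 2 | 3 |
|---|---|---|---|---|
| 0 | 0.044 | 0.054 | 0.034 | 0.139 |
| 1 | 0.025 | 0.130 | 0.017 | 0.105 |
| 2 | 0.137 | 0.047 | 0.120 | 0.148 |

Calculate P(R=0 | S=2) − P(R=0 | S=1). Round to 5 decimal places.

-0.03494

P(S=2) = 0.034 + 0.017 + 0.120 = 0.171; P(R=0 | S=2) = 0.034/0.171 = 0.198830.
P(S=1) = 0.054 + 0.130 + 0.047 = 0.231; P(R=0 | S=1) = 0.054/0.231 = 0.233766.
Difference = -0.03494.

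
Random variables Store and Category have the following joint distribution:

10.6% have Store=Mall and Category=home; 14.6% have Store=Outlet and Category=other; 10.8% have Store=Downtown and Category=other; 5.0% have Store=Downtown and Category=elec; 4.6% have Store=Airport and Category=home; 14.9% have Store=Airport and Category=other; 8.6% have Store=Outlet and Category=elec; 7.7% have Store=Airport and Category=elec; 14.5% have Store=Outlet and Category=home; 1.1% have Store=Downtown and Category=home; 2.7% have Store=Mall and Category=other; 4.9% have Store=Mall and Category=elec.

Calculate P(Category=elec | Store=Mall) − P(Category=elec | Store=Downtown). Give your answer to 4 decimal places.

P(Store=Mall) = 0.049 + 0.106 + 0.027 = 0.182; P(Category=elec | Store=Mall) = 0.049/0.182 = 0.26923.
P(Store=Downtown) = 0.050 + 0.011 + 0.108 = 0.169; P(Category=elec | Store=Downtown) = 0.050/0.169 = 0.29586.
Difference = -0.0266.

-0.0266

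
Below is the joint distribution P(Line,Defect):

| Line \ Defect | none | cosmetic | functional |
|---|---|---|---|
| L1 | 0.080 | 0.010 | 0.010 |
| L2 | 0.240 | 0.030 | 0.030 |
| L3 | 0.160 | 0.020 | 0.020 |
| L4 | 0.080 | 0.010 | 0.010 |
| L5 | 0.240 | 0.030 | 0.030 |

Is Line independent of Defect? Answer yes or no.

Every cell satisfies P(Line,Defect) = P(Line)·P(Defect). For instance P(Line=L2) = 0.300, P(Defect=none) = 0.800, and 0.300×0.800 = 0.240 matches the joint entry. So Line and Defect are independent.

yes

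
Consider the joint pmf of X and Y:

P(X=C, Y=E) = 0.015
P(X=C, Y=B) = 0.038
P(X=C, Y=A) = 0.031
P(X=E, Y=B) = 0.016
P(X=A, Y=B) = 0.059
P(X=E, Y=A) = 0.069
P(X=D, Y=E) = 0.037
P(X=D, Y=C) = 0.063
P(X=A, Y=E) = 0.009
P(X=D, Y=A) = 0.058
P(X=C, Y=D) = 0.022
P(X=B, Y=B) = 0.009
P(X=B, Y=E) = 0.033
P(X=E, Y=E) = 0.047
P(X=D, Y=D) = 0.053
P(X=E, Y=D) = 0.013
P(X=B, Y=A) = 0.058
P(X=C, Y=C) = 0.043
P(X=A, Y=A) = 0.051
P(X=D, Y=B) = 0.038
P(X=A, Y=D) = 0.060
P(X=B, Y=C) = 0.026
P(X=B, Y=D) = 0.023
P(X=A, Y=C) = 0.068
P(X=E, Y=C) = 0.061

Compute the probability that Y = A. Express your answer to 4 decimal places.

0.2670

P(Y=A) = 0.051 + 0.058 + 0.031 + 0.058 + 0.069 = 0.267.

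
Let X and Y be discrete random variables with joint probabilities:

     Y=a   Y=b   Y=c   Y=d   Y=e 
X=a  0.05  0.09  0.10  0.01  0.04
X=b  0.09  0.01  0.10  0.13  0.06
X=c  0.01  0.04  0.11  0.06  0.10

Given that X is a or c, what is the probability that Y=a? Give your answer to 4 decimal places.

0.0984

P(X=a) = 0.05 + 0.09 + 0.10 + 0.01 + 0.04 = 0.29.
P(X=c) = 0.01 + 0.04 + 0.11 + 0.06 + 0.10 = 0.32.
P(X ∈ {a, c}) = 0.29 + 0.32 = 0.61; P(Y=a, X ∈ {a, c}) = 0.05 + 0.01 = 0.06.
P(Y=a | X ∈ {a, c}) = 0.06/0.61 = 0.0984.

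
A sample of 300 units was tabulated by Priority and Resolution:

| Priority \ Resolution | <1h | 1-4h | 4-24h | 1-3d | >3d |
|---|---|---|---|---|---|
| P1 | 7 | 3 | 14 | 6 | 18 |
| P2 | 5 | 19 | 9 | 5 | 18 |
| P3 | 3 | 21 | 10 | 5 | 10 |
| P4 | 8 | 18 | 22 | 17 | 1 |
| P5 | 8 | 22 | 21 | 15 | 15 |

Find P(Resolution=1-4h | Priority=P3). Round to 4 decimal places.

0.4286

Total with Priority=P3: 3 + 21 + 10 + 5 + 10 = 49.
P(Resolution=1-4h | Priority=P3) = 21/49 = 0.4286.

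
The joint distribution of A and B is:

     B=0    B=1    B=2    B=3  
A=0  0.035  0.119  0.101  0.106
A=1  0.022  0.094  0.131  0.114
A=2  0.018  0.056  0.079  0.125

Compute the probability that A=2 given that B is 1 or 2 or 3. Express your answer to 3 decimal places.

P(B=1) = 0.119 + 0.094 + 0.056 = 0.269.
P(B=2) = 0.101 + 0.131 + 0.079 = 0.311.
P(B=3) = 0.106 + 0.114 + 0.125 = 0.345.
P(B ∈ {1, 2, 3}) = 0.269 + 0.311 + 0.345 = 0.925; P(A=2, B ∈ {1, 2, 3}) = 0.056 + 0.079 + 0.125 = 0.260.
P(A=2 | B ∈ {1, 2, 3}) = 0.260/0.925 = 0.281.

0.281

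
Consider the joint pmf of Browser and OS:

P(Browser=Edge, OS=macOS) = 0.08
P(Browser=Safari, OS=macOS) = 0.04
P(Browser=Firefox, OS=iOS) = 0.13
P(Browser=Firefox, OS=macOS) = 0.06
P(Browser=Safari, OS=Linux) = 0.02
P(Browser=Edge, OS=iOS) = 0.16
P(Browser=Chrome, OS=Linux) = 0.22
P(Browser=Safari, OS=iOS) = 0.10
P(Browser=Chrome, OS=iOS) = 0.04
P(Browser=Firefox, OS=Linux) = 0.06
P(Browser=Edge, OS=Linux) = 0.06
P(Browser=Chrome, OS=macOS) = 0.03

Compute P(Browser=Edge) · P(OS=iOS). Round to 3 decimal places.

0.129

P(Browser=Edge) = 0.08 + 0.06 + 0.16 = 0.30.
P(OS=iOS) = 0.04 + 0.13 + 0.10 + 0.16 = 0.43.
Product: 0.30 × 0.43 = 0.129.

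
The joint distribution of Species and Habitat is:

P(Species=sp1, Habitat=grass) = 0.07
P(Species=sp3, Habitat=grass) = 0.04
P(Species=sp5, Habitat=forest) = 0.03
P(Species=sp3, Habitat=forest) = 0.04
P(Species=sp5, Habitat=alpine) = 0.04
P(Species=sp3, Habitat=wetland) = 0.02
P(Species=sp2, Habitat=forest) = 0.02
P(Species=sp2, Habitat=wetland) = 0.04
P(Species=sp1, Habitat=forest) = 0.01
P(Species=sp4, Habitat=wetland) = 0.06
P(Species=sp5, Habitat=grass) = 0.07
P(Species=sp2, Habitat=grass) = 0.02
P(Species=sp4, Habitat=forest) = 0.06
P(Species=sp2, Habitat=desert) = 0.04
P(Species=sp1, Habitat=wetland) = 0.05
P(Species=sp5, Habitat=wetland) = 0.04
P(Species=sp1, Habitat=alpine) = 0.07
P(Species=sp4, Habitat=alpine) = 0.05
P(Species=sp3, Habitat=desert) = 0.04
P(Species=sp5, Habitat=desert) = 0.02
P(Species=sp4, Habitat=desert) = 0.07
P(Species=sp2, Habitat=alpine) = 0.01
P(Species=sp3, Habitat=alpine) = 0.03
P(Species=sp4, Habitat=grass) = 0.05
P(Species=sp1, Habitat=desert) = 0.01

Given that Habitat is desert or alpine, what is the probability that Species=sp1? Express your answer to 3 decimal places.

0.211

P(Habitat=desert) = 0.01 + 0.04 + 0.04 + 0.07 + 0.02 = 0.18.
P(Habitat=alpine) = 0.07 + 0.01 + 0.03 + 0.05 + 0.04 = 0.20.
P(Habitat ∈ {desert, alpine}) = 0.18 + 0.20 = 0.38; P(Species=sp1, Habitat ∈ {desert, alpine}) = 0.01 + 0.07 = 0.08.
P(Species=sp1 | Habitat ∈ {desert, alpine}) = 0.08/0.38 = 0.211.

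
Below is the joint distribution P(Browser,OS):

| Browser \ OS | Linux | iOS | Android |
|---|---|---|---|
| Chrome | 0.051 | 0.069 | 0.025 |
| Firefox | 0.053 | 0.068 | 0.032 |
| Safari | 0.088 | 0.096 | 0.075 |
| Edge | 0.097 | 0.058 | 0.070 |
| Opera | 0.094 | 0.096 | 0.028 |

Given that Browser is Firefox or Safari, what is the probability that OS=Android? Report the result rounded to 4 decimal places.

P(Browser=Firefox) = 0.053 + 0.068 + 0.032 = 0.153.
P(Browser=Safari) = 0.088 + 0.096 + 0.075 = 0.259.
P(Browser ∈ {Firefox, Safari}) = 0.153 + 0.259 = 0.412; P(OS=Android, Browser ∈ {Firefox, Safari}) = 0.032 + 0.075 = 0.107.
P(OS=Android | Browser ∈ {Firefox, Safari}) = 0.107/0.412 = 0.2597.

0.2597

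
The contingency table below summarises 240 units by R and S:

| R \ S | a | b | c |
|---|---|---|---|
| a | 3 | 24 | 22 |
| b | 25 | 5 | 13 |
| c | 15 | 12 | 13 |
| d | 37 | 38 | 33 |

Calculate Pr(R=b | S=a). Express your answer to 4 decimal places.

Total with S=a: 3 + 25 + 15 + 37 = 80.
P(R=b | S=a) = 25/80 = 0.3125.

0.3125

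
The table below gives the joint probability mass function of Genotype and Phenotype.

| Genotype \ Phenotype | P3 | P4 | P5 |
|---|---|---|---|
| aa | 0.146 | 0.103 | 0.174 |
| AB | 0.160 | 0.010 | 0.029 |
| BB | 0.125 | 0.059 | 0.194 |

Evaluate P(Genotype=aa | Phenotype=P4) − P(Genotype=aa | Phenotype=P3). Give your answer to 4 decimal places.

P(Phenotype=P4) = 0.103 + 0.010 + 0.059 = 0.172; P(Genotype=aa | Phenotype=P4) = 0.103/0.172 = 0.59884.
P(Phenotype=P3) = 0.146 + 0.160 + 0.125 = 0.431; P(Genotype=aa | Phenotype=P3) = 0.146/0.431 = 0.33875.
Difference = 0.2601.

0.2601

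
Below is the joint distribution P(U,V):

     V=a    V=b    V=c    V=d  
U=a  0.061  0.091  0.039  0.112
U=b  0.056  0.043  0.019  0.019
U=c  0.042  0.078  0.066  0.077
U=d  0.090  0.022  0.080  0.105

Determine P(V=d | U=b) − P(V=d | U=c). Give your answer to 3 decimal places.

-0.154

P(U=b) = 0.056 + 0.043 + 0.019 + 0.019 = 0.137; P(V=d | U=b) = 0.019/0.137 = 0.1387.
P(U=c) = 0.042 + 0.078 + 0.066 + 0.077 = 0.263; P(V=d | U=c) = 0.077/0.263 = 0.2928.
Difference = -0.154.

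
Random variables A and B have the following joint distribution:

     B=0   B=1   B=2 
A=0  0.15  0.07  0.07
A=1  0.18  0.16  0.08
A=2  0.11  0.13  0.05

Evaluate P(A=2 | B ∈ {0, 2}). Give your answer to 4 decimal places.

0.2500

P(B=0) = 0.15 + 0.18 + 0.11 = 0.44.
P(B=2) = 0.07 + 0.08 + 0.05 = 0.20.
P(B ∈ {0, 2}) = 0.44 + 0.20 = 0.64; P(A=2, B ∈ {0, 2}) = 0.11 + 0.05 = 0.16.
P(A=2 | B ∈ {0, 2}) = 0.16/0.64 = 0.2500.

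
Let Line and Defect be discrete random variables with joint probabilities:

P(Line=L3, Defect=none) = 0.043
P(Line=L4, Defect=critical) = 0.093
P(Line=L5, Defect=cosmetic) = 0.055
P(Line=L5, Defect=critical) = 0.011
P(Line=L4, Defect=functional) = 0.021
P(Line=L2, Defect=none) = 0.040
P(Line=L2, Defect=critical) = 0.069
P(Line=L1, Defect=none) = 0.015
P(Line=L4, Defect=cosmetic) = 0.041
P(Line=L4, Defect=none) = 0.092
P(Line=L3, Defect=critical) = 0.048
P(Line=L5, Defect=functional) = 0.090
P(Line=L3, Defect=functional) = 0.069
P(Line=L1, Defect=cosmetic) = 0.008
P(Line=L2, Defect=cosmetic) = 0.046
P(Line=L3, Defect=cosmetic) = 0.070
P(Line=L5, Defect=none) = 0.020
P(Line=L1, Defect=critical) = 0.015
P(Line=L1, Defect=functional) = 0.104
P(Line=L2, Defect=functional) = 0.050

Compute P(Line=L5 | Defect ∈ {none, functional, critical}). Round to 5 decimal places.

P(Defect=none) = 0.015 + 0.040 + 0.043 + 0.092 + 0.020 = 0.210.
P(Defect=functional) = 0.104 + 0.050 + 0.069 + 0.021 + 0.090 = 0.334.
P(Defect=critical) = 0.015 + 0.069 + 0.048 + 0.093 + 0.011 = 0.236.
P(Defect ∈ {none, functional, critical}) = 0.210 + 0.334 + 0.236 = 0.780; P(Line=L5, Defect ∈ {none, functional, critical}) = 0.020 + 0.090 + 0.011 = 0.121.
P(Line=L5 | Defect ∈ {none, functional, critical}) = 0.121/0.780 = 0.15513.

0.15513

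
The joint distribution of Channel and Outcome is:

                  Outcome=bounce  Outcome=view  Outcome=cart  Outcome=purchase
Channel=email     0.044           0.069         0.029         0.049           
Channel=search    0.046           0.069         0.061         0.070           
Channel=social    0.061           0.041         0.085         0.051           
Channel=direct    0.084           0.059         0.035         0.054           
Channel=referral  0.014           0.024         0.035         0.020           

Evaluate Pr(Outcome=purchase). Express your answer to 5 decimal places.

P(Outcome=purchase) = 0.049 + 0.070 + 0.051 + 0.054 + 0.020 = 0.244.

0.24400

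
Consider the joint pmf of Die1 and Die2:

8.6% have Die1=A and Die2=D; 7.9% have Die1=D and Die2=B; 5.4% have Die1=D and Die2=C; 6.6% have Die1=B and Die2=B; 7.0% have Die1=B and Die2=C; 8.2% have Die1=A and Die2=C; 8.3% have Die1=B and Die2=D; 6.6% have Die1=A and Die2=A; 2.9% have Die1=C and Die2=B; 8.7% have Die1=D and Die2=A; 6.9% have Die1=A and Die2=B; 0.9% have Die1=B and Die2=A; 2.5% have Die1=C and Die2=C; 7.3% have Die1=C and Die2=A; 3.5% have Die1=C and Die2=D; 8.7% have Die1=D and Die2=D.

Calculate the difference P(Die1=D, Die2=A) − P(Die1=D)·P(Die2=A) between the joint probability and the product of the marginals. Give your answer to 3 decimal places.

P(Die1=D) = 0.087 + 0.079 + 0.054 + 0.087 = 0.307.
P(Die2=A) = 0.066 + 0.009 + 0.073 + 0.087 = 0.235.
P(Die1=D, Die2=A) − P(Die1=D)P(Die2=A) = 0.087 − 0.307×0.235 = 0.015.

0.015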